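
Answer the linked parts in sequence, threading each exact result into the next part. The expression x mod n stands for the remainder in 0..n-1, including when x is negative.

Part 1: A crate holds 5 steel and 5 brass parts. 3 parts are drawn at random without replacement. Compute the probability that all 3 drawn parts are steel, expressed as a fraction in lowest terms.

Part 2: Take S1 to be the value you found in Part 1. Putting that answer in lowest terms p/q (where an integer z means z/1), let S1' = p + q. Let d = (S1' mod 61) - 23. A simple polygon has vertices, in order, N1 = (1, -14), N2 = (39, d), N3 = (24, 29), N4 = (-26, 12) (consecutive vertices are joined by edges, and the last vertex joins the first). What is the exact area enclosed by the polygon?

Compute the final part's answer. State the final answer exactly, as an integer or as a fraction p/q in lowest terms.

3301/2

Part 1: total draws C(10,3) = 120; favorable C(5,3) = 10; P = 1/12; answer 1/12
Part 2: S1 = 1/12; threaded value p + q = 13; d = -10; cross terms: (1*-10 - 39*-14)=536, (39*29 - 24*-10)=1371, (24*12 - -26*29)=1042, (-26*-14 - 1*12)=352; twice the area = |3301| = 3301; area = 3301/2; answer 3301/2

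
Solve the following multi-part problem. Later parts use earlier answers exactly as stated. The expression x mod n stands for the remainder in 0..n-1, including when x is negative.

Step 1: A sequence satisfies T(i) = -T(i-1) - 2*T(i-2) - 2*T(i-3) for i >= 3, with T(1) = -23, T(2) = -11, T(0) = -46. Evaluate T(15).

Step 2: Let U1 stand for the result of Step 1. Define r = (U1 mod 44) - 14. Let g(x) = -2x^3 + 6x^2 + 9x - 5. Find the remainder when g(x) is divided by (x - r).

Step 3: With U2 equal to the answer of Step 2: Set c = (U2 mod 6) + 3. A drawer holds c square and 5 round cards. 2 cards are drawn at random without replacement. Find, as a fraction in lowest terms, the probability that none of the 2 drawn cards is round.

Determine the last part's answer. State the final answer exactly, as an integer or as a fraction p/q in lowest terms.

Step 1: T(3) = -1*(-11) - 2*(-23) - 2*(-46) = 149; iterating: T(3)=149, T(4)=-81, T(5)=-195, T(6)=59, T(7)=493, T(8)=-221, T(9)=-883, T(10)=339, T(11)=1869, T(12)=-781, T(13)=-3635, T(14)=1459, T(15)=7373; answer 7373
Step 2: U1 = 7373; r = 11; remainder = value at the root: -2*(11)^3 + 6*(11)^2 + 9*(11)^1 - 5 = (-2662) + (726) + (99) + (-5) = -1842; answer -1842
Step 3: U2 = -1842; c = 3; total draws C(8,2) = 28; favorable C(3,2) = 3; P = 3/28; answer 3/28

3/28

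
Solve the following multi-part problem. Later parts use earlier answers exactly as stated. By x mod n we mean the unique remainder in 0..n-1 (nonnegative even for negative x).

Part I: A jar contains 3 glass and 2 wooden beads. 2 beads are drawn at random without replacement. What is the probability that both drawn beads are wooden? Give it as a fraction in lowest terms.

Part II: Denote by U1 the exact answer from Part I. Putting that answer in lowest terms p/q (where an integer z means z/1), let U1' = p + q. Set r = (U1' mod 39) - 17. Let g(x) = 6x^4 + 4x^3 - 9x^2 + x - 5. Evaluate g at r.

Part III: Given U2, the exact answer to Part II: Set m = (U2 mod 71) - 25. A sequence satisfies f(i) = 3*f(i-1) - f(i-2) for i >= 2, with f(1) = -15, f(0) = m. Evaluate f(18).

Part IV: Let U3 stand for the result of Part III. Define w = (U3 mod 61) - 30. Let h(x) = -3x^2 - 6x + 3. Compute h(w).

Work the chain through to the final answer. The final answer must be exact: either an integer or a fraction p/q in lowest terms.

Part I: total draws C(5,2) = 10; favorable C(2,2) = 1; P = 1/10; answer 1/10
Part II: U1 = 1/10; threaded value p + q = 11; r = -6; 6*(-6)^4 + 4*(-6)^3 - 9*(-6)^2 + 1*(-6)^1 - 5 = (7776) + (-864) + (-324) + (-6) + (-5) = 6577; answer 6577
Part III: U2 = 6577; m = 20; f(2) = 3*(-15) - 1*(20) = -65; iterating: f(2)=-65, f(3)=-180, f(4)=-475, f(5)=-1245, f(6)=-3260, f(7)=-8535, f(8)=-22345, f(9)=-58500, f(10)=-153155, f(11)=-400965, f(12)=-1049740, f(13)=-2748255, f(14)=-7195025, f(15)=-18836820, f(16)=-49315435, f(17)=-129109485, f(18)=-338013020; answer -338013020
Part IV: U3 = -338013020; w = 28; -3*(28)^2 - 6*(28)^1 + 3 = (-2352) + (-168) + (3) = -2517; answer -2517

-2517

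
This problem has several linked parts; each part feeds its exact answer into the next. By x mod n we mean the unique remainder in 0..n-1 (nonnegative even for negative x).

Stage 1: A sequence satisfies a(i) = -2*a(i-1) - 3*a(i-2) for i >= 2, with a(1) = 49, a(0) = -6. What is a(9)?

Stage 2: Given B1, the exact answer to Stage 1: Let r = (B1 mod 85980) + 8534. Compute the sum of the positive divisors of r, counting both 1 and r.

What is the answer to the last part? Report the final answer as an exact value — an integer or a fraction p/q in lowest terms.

Stage 1: a(2) = -2*(49) - 3*(-6) = -80; iterating: a(2)=-80, a(3)=13, a(4)=214, a(5)=-467, a(6)=292, a(7)=817, a(8)=-2510, a(9)=2569; answer 2569
Stage 2: B1 = 2569; r = 11103; 11103 = 3 * 3701; sigma = (1 + 3) * (1 + 3701) = 4 * 3702 = 14808; answer 14808

14808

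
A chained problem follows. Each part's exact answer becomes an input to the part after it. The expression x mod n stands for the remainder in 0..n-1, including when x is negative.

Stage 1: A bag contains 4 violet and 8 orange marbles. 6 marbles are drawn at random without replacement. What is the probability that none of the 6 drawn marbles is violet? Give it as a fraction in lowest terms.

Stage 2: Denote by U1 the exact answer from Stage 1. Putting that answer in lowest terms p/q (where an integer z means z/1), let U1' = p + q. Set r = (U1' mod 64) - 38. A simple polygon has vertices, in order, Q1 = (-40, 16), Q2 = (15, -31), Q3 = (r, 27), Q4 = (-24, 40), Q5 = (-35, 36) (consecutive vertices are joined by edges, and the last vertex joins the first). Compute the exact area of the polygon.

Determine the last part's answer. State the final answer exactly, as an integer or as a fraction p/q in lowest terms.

Stage 1: total draws C(12,6) = 924; favorable C(8,6) = 28; P = 1/33; answer 1/33
Stage 2: U1 = 1/33; threaded value p + q = 34; r = -4; cross terms: (-40*-31 - 15*16)=1000, (15*27 - -4*-31)=281, (-4*40 - -24*27)=488, (-24*36 - -35*40)=536, (-35*16 - -40*36)=880; twice the area = |3185| = 3185; area = 3185/2; answer 3185/2

3185/2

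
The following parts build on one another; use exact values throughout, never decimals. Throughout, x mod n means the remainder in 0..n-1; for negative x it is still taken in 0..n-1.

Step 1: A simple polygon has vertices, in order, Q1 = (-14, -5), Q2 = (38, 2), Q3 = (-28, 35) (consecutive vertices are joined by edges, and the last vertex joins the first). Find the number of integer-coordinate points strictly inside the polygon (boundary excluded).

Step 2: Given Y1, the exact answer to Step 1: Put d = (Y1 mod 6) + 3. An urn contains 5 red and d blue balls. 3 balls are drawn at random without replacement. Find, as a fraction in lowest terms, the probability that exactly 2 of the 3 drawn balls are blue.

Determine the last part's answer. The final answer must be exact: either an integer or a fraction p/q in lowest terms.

Step 1: cross terms: (-14*2 - 38*-5)=162, (38*35 - -28*2)=1386, (-28*-5 - -14*35)=630; twice the area = |2178| = 2178; area = 1089; boundary points = 1 + 33 + 2 = 36; strictly interior points = area - boundary/2 + 1 = 1072; answer 1072
Step 2: Y1 = 1072; d = 7; total draws C(12,3) = 220; favorable C(7,2)*C(5,1) = 105; P = 21/44; answer 21/44

21/44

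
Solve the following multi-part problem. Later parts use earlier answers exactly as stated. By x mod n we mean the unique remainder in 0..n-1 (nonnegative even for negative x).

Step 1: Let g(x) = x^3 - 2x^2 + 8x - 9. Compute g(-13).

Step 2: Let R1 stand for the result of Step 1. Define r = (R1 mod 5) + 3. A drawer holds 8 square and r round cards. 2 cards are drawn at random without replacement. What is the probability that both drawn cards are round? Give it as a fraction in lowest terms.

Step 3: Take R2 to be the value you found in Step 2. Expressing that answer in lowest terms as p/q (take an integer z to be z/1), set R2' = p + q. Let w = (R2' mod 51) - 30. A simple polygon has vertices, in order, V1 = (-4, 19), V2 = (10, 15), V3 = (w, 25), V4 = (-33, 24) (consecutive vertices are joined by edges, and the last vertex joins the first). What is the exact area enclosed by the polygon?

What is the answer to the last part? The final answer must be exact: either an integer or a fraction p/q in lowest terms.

210

Step 1: 1*(-13)^3 - 2*(-13)^2 + 8*(-13)^1 - 9 = (-2197) + (-338) + (-104) + (-9) = -2648; answer -2648
Step 2: R1 = -2648; r = 5; total draws C(13,2) = 78; favorable C(5,2) = 10; P = 5/39; answer 5/39
Step 3: R2 = 5/39; threaded value p + q = 44; w = 14; cross terms: (-4*15 - 10*19)=-250, (10*25 - 14*15)=40, (14*24 - -33*25)=1161, (-33*19 - -4*24)=-531; twice the area = |420| = 420; area = 210; answer 210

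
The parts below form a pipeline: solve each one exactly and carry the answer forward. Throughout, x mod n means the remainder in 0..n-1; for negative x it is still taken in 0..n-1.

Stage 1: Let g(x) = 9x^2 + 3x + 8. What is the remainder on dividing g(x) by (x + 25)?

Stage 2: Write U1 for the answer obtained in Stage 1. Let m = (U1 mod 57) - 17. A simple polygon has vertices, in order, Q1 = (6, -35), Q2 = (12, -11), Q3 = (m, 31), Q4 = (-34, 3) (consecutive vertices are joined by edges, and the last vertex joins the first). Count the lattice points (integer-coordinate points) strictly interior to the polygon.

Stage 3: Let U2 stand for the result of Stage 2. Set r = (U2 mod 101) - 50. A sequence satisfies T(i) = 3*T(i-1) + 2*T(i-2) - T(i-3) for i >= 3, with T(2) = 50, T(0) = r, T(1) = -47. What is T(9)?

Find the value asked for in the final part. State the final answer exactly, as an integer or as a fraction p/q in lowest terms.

Stage 1: remainder = value at the root: 9*(-25)^2 + 3*(-25)^1 + 8 = (5625) + (-75) + (8) = 5558; answer 5558
Stage 2: U1 = 5558; m = 12; cross terms: (6*-11 - 12*-35)=354, (12*31 - 12*-11)=504, (12*3 - -34*31)=1090, (-34*-35 - 6*3)=1172; twice the area = |3120| = 3120; area = 1560; boundary points = 6 + 42 + 2 + 2 = 52; strictly interior points = area - boundary/2 + 1 = 1535; answer 1535
Stage 3: U2 = 1535; r = -30; T(3) = 3*(50) + 2*(-47) - 1*(-30) = 86; iterating: T(3)=86, T(4)=405, T(5)=1337, T(6)=4735, T(7)=16474, T(8)=57555, T(9)=200878; answer 200878

200878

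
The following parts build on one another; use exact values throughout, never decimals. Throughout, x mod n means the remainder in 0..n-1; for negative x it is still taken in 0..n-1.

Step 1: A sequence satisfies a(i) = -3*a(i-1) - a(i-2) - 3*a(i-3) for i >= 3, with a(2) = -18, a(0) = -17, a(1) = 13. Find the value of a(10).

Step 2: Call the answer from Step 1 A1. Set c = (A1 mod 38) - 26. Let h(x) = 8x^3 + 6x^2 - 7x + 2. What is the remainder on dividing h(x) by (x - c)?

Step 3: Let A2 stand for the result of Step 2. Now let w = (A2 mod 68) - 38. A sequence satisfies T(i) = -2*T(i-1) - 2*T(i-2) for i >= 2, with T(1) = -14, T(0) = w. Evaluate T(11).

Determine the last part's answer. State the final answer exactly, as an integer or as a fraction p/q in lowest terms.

-64

Step 1: a(3) = -3*(-18) - 1*(13) - 3*(-17) = 92; iterating: a(3)=92, a(4)=-297, a(5)=853, a(6)=-2538, a(7)=7652, a(8)=-22977, a(9)=68893, a(10)=-206658; answer -206658
Step 2: A1 = -206658; c = -2; remainder = value at the root: 8*(-2)^3 + 6*(-2)^2 - 7*(-2)^1 + 2 = (-64) + (24) + (14) + (2) = -24; answer -24
Step 3: A2 = -24; w = 6; T(2) = -2*(-14) - 2*(6) = 16; iterating: T(2)=16, T(3)=-4, T(4)=-24, T(5)=56, T(6)=-64, T(7)=16, T(8)=96, T(9)=-224, T(10)=256, T(11)=-64; answer -64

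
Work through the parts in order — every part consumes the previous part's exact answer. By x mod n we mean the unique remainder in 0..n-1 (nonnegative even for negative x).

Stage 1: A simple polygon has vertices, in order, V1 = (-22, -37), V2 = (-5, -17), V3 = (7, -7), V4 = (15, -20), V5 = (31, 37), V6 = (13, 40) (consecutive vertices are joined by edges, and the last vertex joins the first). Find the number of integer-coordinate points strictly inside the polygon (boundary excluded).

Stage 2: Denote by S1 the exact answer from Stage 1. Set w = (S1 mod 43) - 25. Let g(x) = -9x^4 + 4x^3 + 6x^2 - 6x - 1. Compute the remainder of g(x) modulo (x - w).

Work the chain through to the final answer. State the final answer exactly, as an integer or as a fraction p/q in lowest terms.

Stage 1: cross terms: (-22*-17 - -5*-37)=189, (-5*-7 - 7*-17)=154, (7*-20 - 15*-7)=-35, (15*37 - 31*-20)=1175, (31*40 - 13*37)=759, (13*-37 - -22*40)=399; twice the area = |2641| = 2641; area = 2641/2; boundary points = 1 + 2 + 1 + 1 + 3 + 7 = 15; strictly interior points = area - boundary/2 + 1 = 1314; answer 1314
Stage 2: S1 = 1314; w = -1; remainder = value at the root: -9*(-1)^4 + 4*(-1)^3 + 6*(-1)^2 - 6*(-1)^1 - 1 = (-9) + (-4) + (6) + (6) + (-1) = -2; answer -2

-2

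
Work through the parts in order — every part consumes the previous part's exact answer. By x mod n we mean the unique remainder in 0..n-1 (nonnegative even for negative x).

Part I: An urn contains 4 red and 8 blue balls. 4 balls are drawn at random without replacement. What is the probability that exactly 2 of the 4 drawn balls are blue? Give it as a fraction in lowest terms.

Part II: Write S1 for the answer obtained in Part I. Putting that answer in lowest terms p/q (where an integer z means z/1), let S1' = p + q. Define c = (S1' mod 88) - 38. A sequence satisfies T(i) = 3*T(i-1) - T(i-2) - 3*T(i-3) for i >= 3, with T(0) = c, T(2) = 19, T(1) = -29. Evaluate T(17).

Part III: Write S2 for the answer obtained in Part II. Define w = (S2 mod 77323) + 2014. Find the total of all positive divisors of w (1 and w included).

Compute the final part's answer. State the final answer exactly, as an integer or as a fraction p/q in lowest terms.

Part I: total draws C(12,4) = 495; favorable C(8,2)*C(4,2) = 168; P = 56/165; answer 56/165
Part II: S1 = 56/165; threaded value p + q = 221; c = 7; T(3) = 3*(19) - 1*(-29) - 3*(7) = 65; iterating: T(3)=65, T(4)=263, T(5)=667, T(6)=1543, T(7)=3173, T(8)=5975, T(9)=10123, T(10)=14875, T(11)=16577, T(12)=4487, T(13)=-47741, T(14)=-197441, T(15)=-558043, T(16)=-1333465, T(17)=-2850029; answer -2850029
Part III: S2 = -2850029; w = 12936; 12936 = 2^3 * 3 * 7^2 * 11; sigma = (1 + 2 + 4 + 8) * (1 + 3) * (1 + 7 + 49) * (1 + 11) = 15 * 4 * 57 * 12 = 41040; answer 41040

41040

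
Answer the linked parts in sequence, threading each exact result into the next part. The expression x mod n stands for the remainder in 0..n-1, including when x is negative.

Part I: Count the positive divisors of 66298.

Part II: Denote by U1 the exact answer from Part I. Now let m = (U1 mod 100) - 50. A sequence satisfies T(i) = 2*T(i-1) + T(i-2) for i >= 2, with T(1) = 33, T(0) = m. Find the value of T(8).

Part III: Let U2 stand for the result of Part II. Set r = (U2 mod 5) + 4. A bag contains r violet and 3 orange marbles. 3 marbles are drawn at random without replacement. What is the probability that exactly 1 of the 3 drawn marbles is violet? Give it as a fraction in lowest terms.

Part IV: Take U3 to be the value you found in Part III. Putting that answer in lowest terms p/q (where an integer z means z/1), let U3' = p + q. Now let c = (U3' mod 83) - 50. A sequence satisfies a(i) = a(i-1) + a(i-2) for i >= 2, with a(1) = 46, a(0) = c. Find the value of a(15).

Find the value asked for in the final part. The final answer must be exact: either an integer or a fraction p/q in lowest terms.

26929

Part I: 66298 = 2 * 33149; number of divisors = (1+1) * (1+1) = 4; answer 4
Part II: U1 = 4; m = -46; T(2) = 2*(33) + 1*(-46) = 20; iterating: T(2)=20, T(3)=73, T(4)=166, T(5)=405, T(6)=976, T(7)=2357, T(8)=5690; answer 5690
Part III: U2 = 5690; r = 4; total draws C(7,3) = 35; favorable C(4,1)*C(3,2) = 12; P = 12/35; answer 12/35
Part IV: U3 = 12/35; threaded value p + q = 47; c = -3; a(2) = 1*(46) + 1*(-3) = 43; iterating: a(2)=43, a(3)=89, a(4)=132, a(5)=221, a(6)=353, a(7)=574, a(8)=927, a(9)=1501, a(10)=2428, a(11)=3929, a(12)=6357, a(13)=10286, a(14)=16643, a(15)=26929; answer 26929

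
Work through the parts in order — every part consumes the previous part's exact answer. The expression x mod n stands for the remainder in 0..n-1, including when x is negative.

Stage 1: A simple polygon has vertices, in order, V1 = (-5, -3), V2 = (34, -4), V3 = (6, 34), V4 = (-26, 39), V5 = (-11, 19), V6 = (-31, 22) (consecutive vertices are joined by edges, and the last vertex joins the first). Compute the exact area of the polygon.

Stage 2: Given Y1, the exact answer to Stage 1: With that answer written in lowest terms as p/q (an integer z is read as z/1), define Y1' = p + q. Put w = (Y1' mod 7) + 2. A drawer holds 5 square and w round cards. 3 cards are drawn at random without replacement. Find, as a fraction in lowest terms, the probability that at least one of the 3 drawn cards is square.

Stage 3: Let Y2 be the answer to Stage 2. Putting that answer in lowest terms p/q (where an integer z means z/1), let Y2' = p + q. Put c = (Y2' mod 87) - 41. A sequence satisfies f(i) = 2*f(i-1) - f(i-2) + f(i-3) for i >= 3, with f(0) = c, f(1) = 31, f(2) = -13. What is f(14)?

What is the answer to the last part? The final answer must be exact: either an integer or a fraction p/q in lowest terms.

-16808

Stage 1: cross terms: (-5*-4 - 34*-3)=122, (34*34 - 6*-4)=1180, (6*39 - -26*34)=1118, (-26*19 - -11*39)=-65, (-11*22 - -31*19)=347, (-31*-3 - -5*22)=203; twice the area = |2905| = 2905; area = 2905/2; answer 2905/2
Stage 2: Y1 = 2905/2; threaded value p + q = 2907; w = 4; total draws C(9,3) = 84; complement C(4,3) = 4; favorable 84 - 4 = 80; P = 20/21; answer 20/21
Stage 3: Y2 = 20/21; threaded value p + q = 41; c = 0; f(3) = 2*(-13) - 1*(31) + 1*(0) = -57; iterating: f(3)=-57, f(4)=-70, f(5)=-96, f(6)=-179, f(7)=-332, f(8)=-581, f(9)=-1009, f(10)=-1769, f(11)=-3110, f(12)=-5460, f(13)=-9579, f(14)=-16808; answer -16808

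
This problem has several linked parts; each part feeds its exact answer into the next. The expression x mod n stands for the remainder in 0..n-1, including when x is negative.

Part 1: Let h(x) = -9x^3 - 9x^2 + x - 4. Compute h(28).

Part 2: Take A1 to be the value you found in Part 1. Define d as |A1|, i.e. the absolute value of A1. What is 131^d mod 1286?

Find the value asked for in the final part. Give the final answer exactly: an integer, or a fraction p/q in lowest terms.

Part 1: -9*(28)^3 - 9*(28)^2 + 1*(28)^1 - 4 = (-197568) + (-7056) + (28) + (-4) = -204600; answer -204600
Part 2: A1 = -204600; d = 204600; squarings mod 1286: 131^1=131, 131^2=443, 131^4=777, 131^8=595, 131^16=375, 131^32=451, 131^64=213, 131^128=359, 131^256=281, 131^512=515, 131^1024=309, 131^2048=317, 131^4096=181, 131^8192=611, 131^16384=381, 131^32768=1129, 131^65536=215, 131^131072=1215; 131^204600 = 131^8 * 131^16 * 131^32 * 131^256 * 131^512 * 131^1024 * 131^2048 * 131^4096 * 131^65536 * 131^131072 = 375 (mod 1286); answer 375

375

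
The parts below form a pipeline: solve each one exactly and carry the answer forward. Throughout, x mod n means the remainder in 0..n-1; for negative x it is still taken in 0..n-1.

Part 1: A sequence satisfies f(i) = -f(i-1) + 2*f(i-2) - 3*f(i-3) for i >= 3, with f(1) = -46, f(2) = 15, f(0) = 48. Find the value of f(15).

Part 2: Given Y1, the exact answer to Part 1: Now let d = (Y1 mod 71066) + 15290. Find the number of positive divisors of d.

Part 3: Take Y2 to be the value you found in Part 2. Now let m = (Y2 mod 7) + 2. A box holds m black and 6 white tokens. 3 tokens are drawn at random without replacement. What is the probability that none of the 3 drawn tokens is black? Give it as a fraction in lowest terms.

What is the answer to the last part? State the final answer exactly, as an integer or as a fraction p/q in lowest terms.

Part 1: f(3) = -1*(15) + 2*(-46) - 3*(48) = -251; iterating: f(3)=-251, f(4)=419, f(5)=-966, f(6)=2557, f(7)=-5746, f(8)=13758, f(9)=-32921, f(10)=77675, f(11)=-184791, f(12)=438904, f(13)=-1041511, f(14)=2473692, f(15)=-5873426; answer -5873426
Part 2: Y1 = -5873426; d = 40342; 40342 = 2 * 23 * 877; number of divisors = (1+1) * (1+1) * (1+1) = 8; answer 8
Part 3: Y2 = 8; m = 3; total draws C(9,3) = 84; favorable C(6,3) = 20; P = 5/21; answer 5/21

5/21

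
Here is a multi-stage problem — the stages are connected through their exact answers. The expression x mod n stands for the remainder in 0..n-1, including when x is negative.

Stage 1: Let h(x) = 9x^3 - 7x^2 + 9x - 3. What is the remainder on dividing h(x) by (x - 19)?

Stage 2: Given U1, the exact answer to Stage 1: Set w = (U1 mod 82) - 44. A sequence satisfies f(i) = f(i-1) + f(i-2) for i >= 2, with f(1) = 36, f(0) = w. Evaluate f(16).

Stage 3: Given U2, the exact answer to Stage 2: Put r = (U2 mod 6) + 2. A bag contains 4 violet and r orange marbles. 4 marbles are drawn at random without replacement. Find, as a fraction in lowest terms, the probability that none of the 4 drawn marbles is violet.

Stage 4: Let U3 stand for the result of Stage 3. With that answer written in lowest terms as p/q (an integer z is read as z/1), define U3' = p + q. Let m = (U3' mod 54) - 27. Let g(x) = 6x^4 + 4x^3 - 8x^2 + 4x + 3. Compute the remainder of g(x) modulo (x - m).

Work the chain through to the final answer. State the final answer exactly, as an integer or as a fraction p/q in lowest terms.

55163

Stage 1: remainder = value at the root: 9*(19)^3 - 7*(19)^2 + 9*(19)^1 - 3 = (61731) + (-2527) + (171) + (-3) = 59372; answer 59372
Stage 2: U1 = 59372; w = -40; f(2) = 1*(36) + 1*(-40) = -4; iterating: f(2)=-4, f(3)=32, f(4)=28, f(5)=60, f(6)=88, f(7)=148, f(8)=236, f(9)=384, f(10)=620, f(11)=1004, f(12)=1624, f(13)=2628, f(14)=4252, f(15)=6880, f(16)=11132; answer 11132
Stage 3: U2 = 11132; r = 4; total draws C(8,4) = 70; favorable C(4,4) = 1; P = 1/70; answer 1/70
Stage 4: U3 = 1/70; threaded value p + q = 71; m = -10; remainder = value at the root: 6*(-10)^4 + 4*(-10)^3 - 8*(-10)^2 + 4*(-10)^1 + 3 = (60000) + (-4000) + (-800) + (-40) + (3) = 55163; answer 55163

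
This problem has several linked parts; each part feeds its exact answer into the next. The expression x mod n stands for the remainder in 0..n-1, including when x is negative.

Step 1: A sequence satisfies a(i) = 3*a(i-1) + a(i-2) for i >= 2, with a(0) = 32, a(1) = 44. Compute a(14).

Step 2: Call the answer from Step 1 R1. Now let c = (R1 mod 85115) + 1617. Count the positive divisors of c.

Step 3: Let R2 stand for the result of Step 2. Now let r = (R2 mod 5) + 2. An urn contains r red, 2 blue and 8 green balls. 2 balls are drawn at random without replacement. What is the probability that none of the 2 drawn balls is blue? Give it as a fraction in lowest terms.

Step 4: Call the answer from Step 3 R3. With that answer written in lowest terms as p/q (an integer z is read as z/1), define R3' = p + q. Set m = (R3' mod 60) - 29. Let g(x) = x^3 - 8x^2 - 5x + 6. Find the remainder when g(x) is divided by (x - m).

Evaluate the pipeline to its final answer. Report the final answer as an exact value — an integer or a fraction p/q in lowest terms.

-34

Step 1: a(2) = 3*(44) + 1*(32) = 164; iterating: a(2)=164, a(3)=536, a(4)=1772, a(5)=5852, a(6)=19328, a(7)=63836, a(8)=210836, a(9)=696344, a(10)=2299868, a(11)=7595948, a(12)=25087712, a(13)=82859084, a(14)=273664964; answer 273664964
Step 2: R1 = 273664964; c = 21856; 21856 = 2^5 * 683; number of divisors = (5+1) * (1+1) = 12; answer 12
Step 3: R2 = 12; r = 4; total draws C(14,2) = 91; favorable C(12,2) = 66; P = 66/91; answer 66/91
Step 4: R3 = 66/91; threaded value p + q = 157; m = 8; remainder = value at the root: 1*(8)^3 - 8*(8)^2 - 5*(8)^1 + 6 = (512) + (-512) + (-40) + (6) = -34; answer -34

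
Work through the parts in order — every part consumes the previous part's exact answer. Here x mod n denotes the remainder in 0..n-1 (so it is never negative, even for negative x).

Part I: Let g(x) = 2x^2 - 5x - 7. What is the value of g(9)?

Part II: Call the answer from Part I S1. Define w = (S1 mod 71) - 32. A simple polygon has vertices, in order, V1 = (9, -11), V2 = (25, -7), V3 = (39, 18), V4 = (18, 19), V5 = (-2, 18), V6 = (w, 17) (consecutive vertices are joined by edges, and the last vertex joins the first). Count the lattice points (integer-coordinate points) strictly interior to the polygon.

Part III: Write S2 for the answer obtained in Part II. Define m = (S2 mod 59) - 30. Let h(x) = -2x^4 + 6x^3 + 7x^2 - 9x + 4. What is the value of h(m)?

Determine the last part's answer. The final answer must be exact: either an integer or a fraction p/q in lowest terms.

-441248

Part I: 2*(9)^2 - 5*(9)^1 - 7 = (162) + (-45) + (-7) = 110; answer 110
Part II: S1 = 110; w = 7; cross terms: (9*-7 - 25*-11)=212, (25*18 - 39*-7)=723, (39*19 - 18*18)=417, (18*18 - -2*19)=362, (-2*17 - 7*18)=-160, (7*-11 - 9*17)=-230; twice the area = |1324| = 1324; area = 662; boundary points = 4 + 1 + 1 + 1 + 1 + 2 = 10; strictly interior points = area - boundary/2 + 1 = 658; answer 658
Part III: S2 = 658; m = -21; -2*(-21)^4 + 6*(-21)^3 + 7*(-21)^2 - 9*(-21)^1 + 4 = (-388962) + (-55566) + (3087) + (189) + (4) = -441248; answer -441248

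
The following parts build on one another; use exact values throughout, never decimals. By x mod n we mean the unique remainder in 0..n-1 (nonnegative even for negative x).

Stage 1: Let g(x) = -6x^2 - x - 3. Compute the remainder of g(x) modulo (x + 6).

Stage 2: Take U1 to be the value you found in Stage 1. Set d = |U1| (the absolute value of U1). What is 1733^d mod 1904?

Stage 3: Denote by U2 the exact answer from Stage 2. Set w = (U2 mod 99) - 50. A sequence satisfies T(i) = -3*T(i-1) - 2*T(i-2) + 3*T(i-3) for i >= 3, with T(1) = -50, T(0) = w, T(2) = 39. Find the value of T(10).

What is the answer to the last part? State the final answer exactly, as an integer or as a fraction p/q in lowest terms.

15204

Stage 1: remainder = value at the root: -6*(-6)^2 - 1*(-6)^1 - 3 = (-216) + (6) + (-3) = -213; answer -213
Stage 2: U1 = -213; d = 213; squarings mod 1904: 1733^1=1733, 1733^2=681, 1733^4=1089, 1733^8=1633, 1733^16=1089, 1733^32=1633, 1733^64=1089, 1733^128=1633; 1733^213 = 1733^1 * 1733^4 * 1733^16 * 1733^64 * 1733^128 = 645 (mod 1904); answer 645
Stage 3: U2 = 645; w = 1; T(3) = -3*(39) - 2*(-50) + 3*(1) = -14; iterating: T(3)=-14, T(4)=-186, T(5)=703, T(6)=-1779, T(7)=3373, T(8)=-4452, T(9)=1273, T(10)=15204; answer 15204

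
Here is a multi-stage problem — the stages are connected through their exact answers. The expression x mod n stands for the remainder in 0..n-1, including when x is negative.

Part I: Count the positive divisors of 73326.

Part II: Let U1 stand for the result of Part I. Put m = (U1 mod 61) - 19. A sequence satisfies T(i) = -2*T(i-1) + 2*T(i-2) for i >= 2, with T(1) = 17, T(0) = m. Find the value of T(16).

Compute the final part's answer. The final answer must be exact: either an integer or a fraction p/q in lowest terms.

-37100288

Part I: 73326 = 2 * 3 * 11^2 * 101; number of divisors = (1+1) * (1+1) * (2+1) * (1+1) = 24; answer 24
Part II: U1 = 24; m = 5; T(2) = -2*(17) + 2*(5) = -24; iterating: T(2)=-24, T(3)=82, T(4)=-212, T(5)=588, T(6)=-1600, T(7)=4376, T(8)=-11952, T(9)=32656, T(10)=-89216, T(11)=243744, T(12)=-665920, T(13)=1819328, T(14)=-4970496, T(15)=13579648, T(16)=-37100288; answer -37100288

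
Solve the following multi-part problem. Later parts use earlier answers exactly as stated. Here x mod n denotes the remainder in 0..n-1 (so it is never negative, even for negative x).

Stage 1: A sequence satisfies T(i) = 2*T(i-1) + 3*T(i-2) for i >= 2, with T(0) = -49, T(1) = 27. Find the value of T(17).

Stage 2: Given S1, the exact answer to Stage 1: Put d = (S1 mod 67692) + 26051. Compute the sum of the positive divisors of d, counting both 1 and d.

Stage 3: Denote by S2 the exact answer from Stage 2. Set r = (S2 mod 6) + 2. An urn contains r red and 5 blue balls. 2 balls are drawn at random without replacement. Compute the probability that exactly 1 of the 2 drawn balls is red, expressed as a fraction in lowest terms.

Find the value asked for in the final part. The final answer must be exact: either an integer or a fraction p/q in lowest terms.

Stage 1: T(2) = 2*(27) + 3*(-49) = -93; iterating: T(2)=-93, T(3)=-105, T(4)=-489, T(5)=-1293, T(6)=-4053, T(7)=-11985, T(8)=-36129, T(9)=-108213, T(10)=-324813, T(11)=-974265, T(12)=-2922969, T(13)=-8768733, T(14)=-26306373, T(15)=-78918945, T(16)=-236757009, T(17)=-710270853; answer -710270853
Stage 2: S1 = -710270853; d = 47354; 47354 = 2 * 23677; sigma = (1 + 2) * (1 + 23677) = 3 * 23678 = 71034; answer 71034
Stage 3: S2 = 71034; r = 2; total draws C(7,2) = 21; favorable C(2,1)*C(5,1) = 10; P = 10/21; answer 10/21

10/21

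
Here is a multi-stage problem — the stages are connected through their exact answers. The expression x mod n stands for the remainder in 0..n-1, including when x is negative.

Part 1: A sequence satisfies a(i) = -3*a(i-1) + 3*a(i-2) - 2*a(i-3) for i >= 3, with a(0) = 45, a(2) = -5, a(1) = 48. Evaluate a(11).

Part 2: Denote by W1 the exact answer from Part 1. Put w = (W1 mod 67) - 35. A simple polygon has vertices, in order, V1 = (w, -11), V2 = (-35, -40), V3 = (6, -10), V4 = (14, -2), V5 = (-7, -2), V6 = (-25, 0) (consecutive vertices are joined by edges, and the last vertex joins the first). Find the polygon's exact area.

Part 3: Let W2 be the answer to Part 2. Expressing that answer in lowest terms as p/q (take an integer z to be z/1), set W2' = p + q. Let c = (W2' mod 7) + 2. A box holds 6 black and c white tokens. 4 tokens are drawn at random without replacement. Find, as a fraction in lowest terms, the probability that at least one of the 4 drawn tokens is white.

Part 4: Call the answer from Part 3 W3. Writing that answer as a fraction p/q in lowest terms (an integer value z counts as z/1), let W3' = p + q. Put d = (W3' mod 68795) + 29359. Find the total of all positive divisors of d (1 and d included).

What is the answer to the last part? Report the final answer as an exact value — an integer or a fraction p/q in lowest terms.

Part 1: a(3) = -3*(-5) + 3*(48) - 2*(45) = 69; iterating: a(3)=69, a(4)=-318, a(5)=1171, a(6)=-4605, a(7)=17964, a(8)=-70049, a(9)=273249, a(10)=-1065822, a(11)=4157311; answer 4157311
Part 2: W1 = 4157311; w = -7; cross terms: (-7*-40 - -35*-11)=-105, (-35*-10 - 6*-40)=590, (6*-2 - 14*-10)=128, (14*-2 - -7*-2)=-42, (-7*0 - -25*-2)=-50, (-25*-11 - -7*0)=275; twice the area = |796| = 796; area = 398; answer 398
Part 3: W2 = 398; threaded value p + q = 399; c = 2; total draws C(8,4) = 70; complement C(6,4) = 15; favorable 70 - 15 = 55; P = 11/14; answer 11/14
Part 4: W3 = 11/14; threaded value p + q = 25; d = 29384; 29384 = 2^3 * 3673; sigma = (1 + 2 + 4 + 8) * (1 + 3673) = 15 * 3674 = 55110; answer 55110

55110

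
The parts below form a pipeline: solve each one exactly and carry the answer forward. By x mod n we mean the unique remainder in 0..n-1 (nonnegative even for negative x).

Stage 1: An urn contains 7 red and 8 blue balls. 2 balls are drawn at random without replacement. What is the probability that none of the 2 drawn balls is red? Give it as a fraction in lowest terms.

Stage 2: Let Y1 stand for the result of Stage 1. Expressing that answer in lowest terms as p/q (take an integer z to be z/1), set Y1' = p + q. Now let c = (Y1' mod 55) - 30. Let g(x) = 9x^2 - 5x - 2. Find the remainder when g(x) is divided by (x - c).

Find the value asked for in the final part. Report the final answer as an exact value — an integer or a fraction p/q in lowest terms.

Stage 1: total draws C(15,2) = 105; favorable C(8,2) = 28; P = 4/15; answer 4/15
Stage 2: Y1 = 4/15; threaded value p + q = 19; c = -11; remainder = value at the root: 9*(-11)^2 - 5*(-11)^1 - 2 = (1089) + (55) + (-2) = 1142; answer 1142

1142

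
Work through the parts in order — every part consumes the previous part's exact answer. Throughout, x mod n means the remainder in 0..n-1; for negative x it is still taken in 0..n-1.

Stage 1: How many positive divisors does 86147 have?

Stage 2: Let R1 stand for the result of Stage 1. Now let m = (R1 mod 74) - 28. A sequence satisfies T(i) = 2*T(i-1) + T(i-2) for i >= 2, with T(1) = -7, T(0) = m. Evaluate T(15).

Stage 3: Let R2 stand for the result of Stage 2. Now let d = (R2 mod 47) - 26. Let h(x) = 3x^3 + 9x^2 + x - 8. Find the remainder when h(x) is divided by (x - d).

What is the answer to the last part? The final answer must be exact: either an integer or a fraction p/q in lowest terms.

Stage 1: 86147 = 277 * 311; number of divisors = (1+1) * (1+1) = 4; answer 4
Stage 2: R1 = 4; m = -24; T(2) = 2*(-7) + 1*(-24) = -38; iterating: T(2)=-38, T(3)=-83, T(4)=-204, T(5)=-491, T(6)=-1186, T(7)=-2863, T(8)=-6912, T(9)=-16687, T(10)=-40286, T(11)=-97259, T(12)=-234804, T(13)=-566867, T(14)=-1368538, T(15)=-3303943; answer -3303943
Stage 3: R2 = -3303943; d = -10; remainder = value at the root: 3*(-10)^3 + 9*(-10)^2 + 1*(-10)^1 - 8 = (-3000) + (900) + (-10) + (-8) = -2118; answer -2118

-2118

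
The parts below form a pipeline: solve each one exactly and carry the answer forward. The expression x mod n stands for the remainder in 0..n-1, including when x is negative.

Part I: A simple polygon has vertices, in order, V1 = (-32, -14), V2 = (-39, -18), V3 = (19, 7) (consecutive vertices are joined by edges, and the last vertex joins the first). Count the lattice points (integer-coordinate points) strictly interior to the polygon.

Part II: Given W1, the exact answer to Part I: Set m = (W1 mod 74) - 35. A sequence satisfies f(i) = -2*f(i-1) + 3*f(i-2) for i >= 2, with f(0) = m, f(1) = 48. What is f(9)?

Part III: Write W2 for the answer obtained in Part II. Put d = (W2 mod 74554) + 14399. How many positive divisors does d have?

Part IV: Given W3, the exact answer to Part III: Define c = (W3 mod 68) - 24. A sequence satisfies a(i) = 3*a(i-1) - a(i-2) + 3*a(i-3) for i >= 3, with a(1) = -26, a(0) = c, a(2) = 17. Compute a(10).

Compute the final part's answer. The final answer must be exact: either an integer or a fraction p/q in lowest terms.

Part I: cross terms: (-32*-18 - -39*-14)=30, (-39*7 - 19*-18)=69, (19*-14 - -32*7)=-42; twice the area = |57| = 57; area = 57/2; boundary points = 1 + 1 + 3 = 5; strictly interior points = area - boundary/2 + 1 = 27; answer 27
Part II: W1 = 27; m = -8; f(2) = -2*(48) + 3*(-8) = -120; iterating: f(2)=-120, f(3)=384, f(4)=-1128, f(5)=3408, f(6)=-10200, f(7)=30624, f(8)=-91848, f(9)=275568; answer 275568
Part III: W2 = 275568; d = 66305; 66305 = 5 * 89 * 149; number of divisors = (1+1) * (1+1) * (1+1) = 8; answer 8
Part IV: W3 = 8; c = -16; a(3) = 3*(17) - 1*(-26) + 3*(-16) = 29; iterating: a(3)=29, a(4)=-8, a(5)=-2, a(6)=89, a(7)=245, a(8)=640, a(9)=1942, a(10)=5921; answer 5921

5921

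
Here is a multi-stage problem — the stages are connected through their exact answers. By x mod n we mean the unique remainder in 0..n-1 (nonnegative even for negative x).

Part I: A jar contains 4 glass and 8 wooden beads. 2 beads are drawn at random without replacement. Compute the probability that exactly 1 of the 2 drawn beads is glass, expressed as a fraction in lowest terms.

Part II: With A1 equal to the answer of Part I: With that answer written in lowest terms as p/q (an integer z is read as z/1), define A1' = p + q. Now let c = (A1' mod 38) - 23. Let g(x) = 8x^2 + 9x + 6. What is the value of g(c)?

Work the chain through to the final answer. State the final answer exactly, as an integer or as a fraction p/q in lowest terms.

Part I: total draws C(12,2) = 66; favorable C(4,1)*C(8,1) = 32; P = 16/33; answer 16/33
Part II: A1 = 16/33; threaded value p + q = 49; c = -12; 8*(-12)^2 + 9*(-12)^1 + 6 = (1152) + (-108) + (6) = 1050; answer 1050

1050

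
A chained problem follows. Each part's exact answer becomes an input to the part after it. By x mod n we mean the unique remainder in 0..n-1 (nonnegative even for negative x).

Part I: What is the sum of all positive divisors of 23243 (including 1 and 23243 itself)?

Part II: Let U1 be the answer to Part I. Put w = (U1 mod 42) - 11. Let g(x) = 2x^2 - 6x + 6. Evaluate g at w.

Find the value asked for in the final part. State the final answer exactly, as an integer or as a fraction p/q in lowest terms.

Part I: 23243 = 11 * 2113; sigma = (1 + 11) * (1 + 2113) = 12 * 2114 = 25368; answer 25368
Part II: U1 = 25368; w = -11; 2*(-11)^2 - 6*(-11)^1 + 6 = (242) + (66) + (6) = 314; answer 314

314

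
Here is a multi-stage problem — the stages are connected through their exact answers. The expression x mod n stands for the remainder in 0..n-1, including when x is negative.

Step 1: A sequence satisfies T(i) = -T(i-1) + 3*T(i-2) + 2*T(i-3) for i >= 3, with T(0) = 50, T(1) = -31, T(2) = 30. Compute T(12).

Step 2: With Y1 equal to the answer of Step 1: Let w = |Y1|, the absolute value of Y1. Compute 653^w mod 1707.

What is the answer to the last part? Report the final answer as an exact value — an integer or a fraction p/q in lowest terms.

Step 1: T(3) = -1*(30) + 3*(-31) + 2*(50) = -23; iterating: T(3)=-23, T(4)=51, T(5)=-60, T(6)=167, T(7)=-245, T(8)=626, T(9)=-1027, T(10)=2415, T(11)=-4244, T(12)=9435; answer 9435
Step 2: Y1 = 9435; w = 9435; squarings mod 1707: 653^1=653, 653^2=1366, 653^4=205, 653^8=1057, 653^16=871, 653^32=733, 653^64=1291, 653^128=649, 653^256=1279, 653^512=535, 653^1024=1156, 653^2048=1462, 653^4096=280, 653^8192=1585; 653^9435 = 653^1 * 653^2 * 653^8 * 653^16 * 653^64 * 653^128 * 653^1024 * 653^8192 = 872 (mod 1707); answer 872

872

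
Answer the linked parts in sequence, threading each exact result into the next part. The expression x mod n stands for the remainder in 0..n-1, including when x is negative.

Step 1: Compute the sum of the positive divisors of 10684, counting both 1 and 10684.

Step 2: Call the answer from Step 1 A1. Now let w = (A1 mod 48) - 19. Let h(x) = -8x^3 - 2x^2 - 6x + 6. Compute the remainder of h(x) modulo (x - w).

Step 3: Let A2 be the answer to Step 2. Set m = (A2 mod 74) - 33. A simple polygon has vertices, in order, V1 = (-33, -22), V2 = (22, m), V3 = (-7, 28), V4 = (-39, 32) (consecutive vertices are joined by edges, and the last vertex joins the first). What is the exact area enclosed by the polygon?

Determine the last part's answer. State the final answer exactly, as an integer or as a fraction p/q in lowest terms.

1460

Step 1: 10684 = 2^2 * 2671; sigma = (1 + 2 + 4) * (1 + 2671) = 7 * 2672 = 18704; answer 18704
Step 2: A1 = 18704; w = 13; remainder = value at the root: -8*(13)^3 - 2*(13)^2 - 6*(13)^1 + 6 = (-17576) + (-338) + (-78) + (6) = -17986; answer -17986
Step 3: A2 = -17986; m = 37; cross terms: (-33*37 - 22*-22)=-737, (22*28 - -7*37)=875, (-7*32 - -39*28)=868, (-39*-22 - -33*32)=1914; twice the area = |2920| = 2920; area = 1460; answer 1460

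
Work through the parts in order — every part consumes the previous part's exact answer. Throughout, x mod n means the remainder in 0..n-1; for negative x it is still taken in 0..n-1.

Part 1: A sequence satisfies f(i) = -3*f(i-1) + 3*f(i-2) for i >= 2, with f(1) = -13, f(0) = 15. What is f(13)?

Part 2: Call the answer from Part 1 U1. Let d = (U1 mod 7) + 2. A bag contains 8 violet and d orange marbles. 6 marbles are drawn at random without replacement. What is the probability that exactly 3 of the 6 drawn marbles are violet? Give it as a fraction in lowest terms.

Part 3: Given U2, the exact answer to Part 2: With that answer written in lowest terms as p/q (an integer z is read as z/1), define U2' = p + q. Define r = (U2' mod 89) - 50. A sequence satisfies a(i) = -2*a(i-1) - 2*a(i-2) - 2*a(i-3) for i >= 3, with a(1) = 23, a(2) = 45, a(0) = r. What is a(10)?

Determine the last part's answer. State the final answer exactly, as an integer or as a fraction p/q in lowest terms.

Part 1: f(2) = -3*(-13) + 3*(15) = 84; iterating: f(2)=84, f(3)=-291, f(4)=1125, f(5)=-4248, f(6)=16119, f(7)=-61101, f(8)=231660, f(9)=-878283, f(10)=3329829, f(11)=-12624336, f(12)=47862495, f(13)=-181460493; answer -181460493
Part 2: U1 = -181460493; d = 5; total draws C(13,6) = 1716; favorable C(8,3)*C(5,3) = 560; P = 140/429; answer 140/429
Part 3: U2 = 140/429; threaded value p + q = 569; r = -15; a(3) = -2*(45) - 2*(23) - 2*(-15) = -106; iterating: a(3)=-106, a(4)=76, a(5)=-30, a(6)=120, a(7)=-332, a(8)=484, a(9)=-544, a(10)=784; answer 784

784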